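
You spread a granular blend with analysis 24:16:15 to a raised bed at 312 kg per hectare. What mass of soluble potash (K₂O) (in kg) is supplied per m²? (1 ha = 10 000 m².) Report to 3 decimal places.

K₂O per hectare = 312 × 15% = 46.8 kg.
Convert to per m²: 46.8 × 0.0001 = 0.00468 kg.

0.005 kg K₂O per sq m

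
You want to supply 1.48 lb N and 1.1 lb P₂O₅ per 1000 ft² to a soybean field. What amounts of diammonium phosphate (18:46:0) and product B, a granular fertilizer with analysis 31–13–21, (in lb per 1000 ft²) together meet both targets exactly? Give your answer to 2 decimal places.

1.25 lb diammonium phosphate, 4.05 lb product B

Let a = lb of diammonium phosphate, b = lb of product B (per 1000 ft²).
N: 0.18·a + 0.31·b = 1.48
P₂O₅: 0.46·a + 0.13·b = 1.1
Solving simultaneously: a = 1.24664, b = 4.05034.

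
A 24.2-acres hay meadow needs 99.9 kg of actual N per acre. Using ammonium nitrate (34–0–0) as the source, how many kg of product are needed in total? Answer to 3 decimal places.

Product per acre = 99.9 / 34% = 293.824 kg.
Total product = 293.824 × 24.2 = 7110.5294 kg.

7110.529 kg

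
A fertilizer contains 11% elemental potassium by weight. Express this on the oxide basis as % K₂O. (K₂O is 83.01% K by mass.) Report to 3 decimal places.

13.251% K₂O

%K₂O = 11 / 0.8301 = 13.2514%.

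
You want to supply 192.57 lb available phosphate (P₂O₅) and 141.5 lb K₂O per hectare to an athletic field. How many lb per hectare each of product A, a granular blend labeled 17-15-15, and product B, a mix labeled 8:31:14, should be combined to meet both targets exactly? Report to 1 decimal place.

Let a = lb of product A, b = lb of product B (per hectare).
P₂O₅: 0.15·a + 0.31·b = 192.57
K₂O: 0.15·a + 0.14·b = 141.5
Eliminate b: (row1) − 0.31/0.14·(row2) → -0.182143·a = -120.751, so a = 662.949.
Then b = (141.5 − 0.15·662.949) / 0.14 = 300.412.

662.9 lb product A, 300.4 lb product B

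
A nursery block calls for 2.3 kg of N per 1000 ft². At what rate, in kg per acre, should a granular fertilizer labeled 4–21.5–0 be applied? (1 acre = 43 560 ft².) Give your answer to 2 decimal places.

2504.70 kg of product per acre

Product per 1000 ft² = 2.3 / 4% = 57.5 kg.
Convert to per acre: 57.5 × 43.56 = 2504.7 kg.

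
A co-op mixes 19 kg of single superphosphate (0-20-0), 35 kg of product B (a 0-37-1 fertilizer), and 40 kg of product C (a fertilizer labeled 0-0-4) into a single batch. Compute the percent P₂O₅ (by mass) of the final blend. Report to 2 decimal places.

Total mass = 19 + 35 + 40 = 94 kg.
P₂O₅ mass = 20%×19 + 37%×35 + 0%×40 = 16.75 kg.
% P₂O₅ = 16.75 / 94 = 17.8191%.

17.82% P₂O₅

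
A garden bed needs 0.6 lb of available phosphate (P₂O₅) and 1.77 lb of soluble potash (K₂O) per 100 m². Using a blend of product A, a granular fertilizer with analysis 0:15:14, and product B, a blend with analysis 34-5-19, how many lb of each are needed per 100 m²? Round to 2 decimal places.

With a, b = lb per 100 m² of product A and product B:
P₂O₅: 0.15·a + 0.05·b = 0.6
K₂O: 0.14·a + 0.19·b = 1.77
Eliminate b: (row1) − 0.05/0.19·(row2) → 0.113158·a = 0.134211, so a = 1.18605.
Then b = (1.77 − 0.14·1.18605) / 0.19 = 8.44186.

1.19 lb product A, 8.44 lb product B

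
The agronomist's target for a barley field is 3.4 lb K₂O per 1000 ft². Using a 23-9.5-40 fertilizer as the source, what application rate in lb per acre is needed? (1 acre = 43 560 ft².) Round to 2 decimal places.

Product per 1000 ft² = 3.4 / 40% = 8.5 lb.
Convert to per acre: 8.5 × 43.56 = 370.26 lb.

370.26 lb of product per acre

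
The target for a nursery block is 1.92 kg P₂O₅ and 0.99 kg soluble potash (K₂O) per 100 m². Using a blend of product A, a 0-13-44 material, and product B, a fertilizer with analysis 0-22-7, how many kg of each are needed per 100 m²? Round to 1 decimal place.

1.0 kg product A, 8.2 kg product B

Per-100 m² balance (a = product A, b = product B):
P₂O₅: 0.13·a + 0.22·b = 1.92
K₂O: 0.44·a + 0.07·b = 0.99
Eliminate b: (row1) − 0.22/0.07·(row2) → -1.25286·a = -1.19143, so a = 0.950969.
Then b = (0.99 − 0.44·0.950969) / 0.07 = 8.16534.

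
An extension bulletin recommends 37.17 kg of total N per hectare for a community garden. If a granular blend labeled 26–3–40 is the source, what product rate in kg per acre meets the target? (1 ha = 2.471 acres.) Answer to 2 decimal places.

57.86 kg of product per acre

Product per hectare = 37.17 / 26% = 142.962 kg.
Convert to per acre: 142.962 × 0.404694 = 57.8557 kg.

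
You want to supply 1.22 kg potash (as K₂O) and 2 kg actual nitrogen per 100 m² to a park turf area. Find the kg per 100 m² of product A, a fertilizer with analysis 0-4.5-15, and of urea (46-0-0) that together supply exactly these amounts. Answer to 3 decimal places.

Per-100 m² balance (a = product A, b = urea):
K₂O: 0.15·a + 0·b = 1.22
N: 0·a + 0.46·b = 2
Solving simultaneously: a = 8.13333, b = 4.34783.

8.133 kg product A, 4.348 kg urea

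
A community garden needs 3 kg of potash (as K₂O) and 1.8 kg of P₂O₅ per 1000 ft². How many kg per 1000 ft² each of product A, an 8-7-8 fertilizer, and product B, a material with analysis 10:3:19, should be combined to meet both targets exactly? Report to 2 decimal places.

Per-1000 ft² balance (a = product A, b = product B):
K₂O: 0.08·a + 0.19·b = 3
P₂O₅: 0.07·a + 0.03·b = 1.8
From row1: a = (3 − 0.19·b) / 0.08.
Into row2: 0.07·(3 − 0.19·b)/0.08 + 0.03·b = 1.8 → b = 6.05505, a = 23.1193.

23.12 kg product A, 6.06 kg product B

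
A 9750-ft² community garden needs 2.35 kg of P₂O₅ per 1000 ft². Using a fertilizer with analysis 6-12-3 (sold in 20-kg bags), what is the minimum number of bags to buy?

10 bags

Product per 1000 ft² = 2.35 / 12% = 19.5833 kg.
Total product = 19.5833 × 9750 / 1000 = 190.938 kg.
Bags = ⌈190.938 / 20⌉ = 10.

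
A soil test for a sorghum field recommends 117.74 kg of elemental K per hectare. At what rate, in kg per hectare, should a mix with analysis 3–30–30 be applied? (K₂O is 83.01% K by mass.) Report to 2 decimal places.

As K₂O: 117.74 / 0.8301 = 141.838 kg per hectare.
Product per hectare = 141.838 / 30% = 472.794 kg.

472.79 kg of product per hectare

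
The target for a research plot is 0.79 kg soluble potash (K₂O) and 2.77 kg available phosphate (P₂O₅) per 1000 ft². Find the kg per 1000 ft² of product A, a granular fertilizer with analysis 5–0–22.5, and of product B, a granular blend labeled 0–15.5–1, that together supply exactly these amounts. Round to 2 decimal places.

Per-1000 ft² balance (a = product A, b = product B):
K₂O: 0.225·a + 0.01·b = 0.79
P₂O₅: 0·a + 0.155·b = 2.77
Solving simultaneously: a = 2.71685, b = 17.871.

2.72 kg product A, 17.87 kg product B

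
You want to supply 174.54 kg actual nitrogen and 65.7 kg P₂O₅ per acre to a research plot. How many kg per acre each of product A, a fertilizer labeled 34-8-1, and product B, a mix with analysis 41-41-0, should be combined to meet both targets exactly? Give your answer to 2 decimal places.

418.62 kg product A, 78.56 kg product B

Let a = kg of product A, b = kg of product B (per acre).
N: 0.34·a + 0.41·b = 174.54
P₂O₅: 0.08·a + 0.41·b = 65.7
Eliminate a: (row1) − 0.34/0.08·(row2) → -1.3325·b = -104.685, so b = 78.5629.
Back-substitute: a = (174.54 − 0.41·78.5629) / 0.34 = 418.615.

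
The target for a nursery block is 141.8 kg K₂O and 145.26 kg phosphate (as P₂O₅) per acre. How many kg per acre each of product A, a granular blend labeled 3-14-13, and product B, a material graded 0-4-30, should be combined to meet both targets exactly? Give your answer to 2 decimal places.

Let a = kg of product A, b = kg of product B (per acre).
K₂O: 0.13·a + 0.3·b = 141.8
P₂O₅: 0.14·a + 0.04·b = 145.26
Solving simultaneously: a = 1030.054, b = 26.3098.

1030.05 kg product A, 26.31 kg product B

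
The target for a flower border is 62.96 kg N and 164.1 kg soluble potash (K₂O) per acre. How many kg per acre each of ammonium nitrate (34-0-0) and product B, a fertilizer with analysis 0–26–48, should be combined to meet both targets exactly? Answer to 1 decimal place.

Let a = kg of ammonium nitrate, b = kg of product B (per acre).
N: 0.34·a + 0·b = 62.96
K₂O: 0·a + 0.48·b = 164.1
Solving simultaneously: a = 185.176, b = 341.875.

185.2 kg ammonium nitrate, 341.9 kg product B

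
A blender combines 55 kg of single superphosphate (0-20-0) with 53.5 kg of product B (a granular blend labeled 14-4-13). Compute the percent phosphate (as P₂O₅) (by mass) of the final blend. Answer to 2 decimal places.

Total mass = 55 + 53.5 = 108.5 kg.
P₂O₅ mass = 20%×55 + 4%×53.5 = 13.14 kg.
% P₂O₅ = 13.14 / 108.5 = 12.1106%.

12.11% P₂O₅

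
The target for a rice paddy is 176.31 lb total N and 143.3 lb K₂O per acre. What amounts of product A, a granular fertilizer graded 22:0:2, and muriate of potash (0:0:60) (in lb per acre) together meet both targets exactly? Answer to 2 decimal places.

801.41 lb product A, 212.12 lb muriate of potash

Per-acre balance (a = product A, b = muriate of potash):
N: 0.22·a + 0·b = 176.31
K₂O: 0.02·a + 0.6·b = 143.3
Solving simultaneously: a = 801.409, b = 212.1197.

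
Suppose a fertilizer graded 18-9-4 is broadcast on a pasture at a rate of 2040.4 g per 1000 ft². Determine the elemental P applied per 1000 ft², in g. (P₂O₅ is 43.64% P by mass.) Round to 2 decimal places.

P₂O₅ per 1000 ft² = 2040.4 × 9% = 183.636 g.
Elemental P = 183.636 × 0.4364 = 80.1388 g per 1000 ft².

80.14 g P per thousand sq ft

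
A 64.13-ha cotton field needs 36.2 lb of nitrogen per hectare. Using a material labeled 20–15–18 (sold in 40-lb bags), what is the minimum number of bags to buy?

291 bags

Product per hectare = 36.2 / 20% = 181 lb.
Total product = 181 × 64.13 = 11607.5 lb.
Bags = ⌈11607.5 / 40⌉ = 291.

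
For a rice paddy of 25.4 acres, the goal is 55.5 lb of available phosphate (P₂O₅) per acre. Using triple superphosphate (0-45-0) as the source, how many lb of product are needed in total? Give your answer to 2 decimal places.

Product per acre = 55.5 / 45% = 123.333 lb.
Total product = 123.333 × 25.4 = 3132.667 lb.

3132.67 lb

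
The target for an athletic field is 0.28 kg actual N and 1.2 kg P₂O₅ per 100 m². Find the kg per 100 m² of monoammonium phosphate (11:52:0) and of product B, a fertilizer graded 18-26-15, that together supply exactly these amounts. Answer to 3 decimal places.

2.203 kg monoammonium phosphate, 0.209 kg product B

Per-100 m² balance (a = monoammonium phosphate, b = product B):
N: 0.11·a + 0.18·b = 0.28
P₂O₅: 0.52·a + 0.26·b = 1.2
From row1: a = (0.28 − 0.18·b) / 0.11.
Into row2: 0.52·(0.28 − 0.18·b)/0.11 + 0.26·b = 1.2 → b = 0.209231, a = 2.20308.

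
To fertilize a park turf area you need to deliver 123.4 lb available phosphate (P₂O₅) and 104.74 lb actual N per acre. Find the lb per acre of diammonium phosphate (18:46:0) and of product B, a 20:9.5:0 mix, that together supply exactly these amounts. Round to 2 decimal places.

Per-acre balance (a = diammonium phosphate, b = product B):
P₂O₅: 0.46·a + 0.095·b = 123.4
N: 0.18·a + 0.2·b = 104.74
Eliminate a: (row1) − 0.46/0.18·(row2) → -0.416111·b = -144.269, so b = 346.708.
Back-substitute: a = (123.4 − 0.095·346.708) / 0.46 = 196.658.

196.66 lb diammonium phosphate, 346.71 lb product B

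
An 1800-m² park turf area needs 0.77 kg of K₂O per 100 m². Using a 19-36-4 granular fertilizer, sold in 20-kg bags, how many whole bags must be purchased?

18 bags

Product per 100 m² = 0.77 / 4% = 19.25 kg.
Total product = 19.25 × 1800 / 100 = 346.5 kg.
Bags = ⌈346.5 / 20⌉ = 18.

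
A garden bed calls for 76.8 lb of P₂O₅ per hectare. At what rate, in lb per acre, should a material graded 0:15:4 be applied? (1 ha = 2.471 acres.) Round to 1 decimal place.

207.2 lb of product per acre

Product per hectare = 76.8 / 15% = 512 lb.
Convert to per acre: 512 × 0.404694 = 207.204 lb.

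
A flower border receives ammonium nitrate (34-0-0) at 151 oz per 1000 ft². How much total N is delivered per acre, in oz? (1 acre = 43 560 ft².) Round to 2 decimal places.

2236.37 oz N per acre

nitrogen per 1000 ft² = 151 × 34% = 51.34 oz.
Convert to per acre: 51.34 × 43.56 = 2236.3704 oz.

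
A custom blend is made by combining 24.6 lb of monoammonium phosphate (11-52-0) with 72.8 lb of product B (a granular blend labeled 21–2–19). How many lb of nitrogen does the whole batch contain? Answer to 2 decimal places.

17.99 lb N

N mass = 11%×24.6 + 21%×72.8 = 17.994 lb.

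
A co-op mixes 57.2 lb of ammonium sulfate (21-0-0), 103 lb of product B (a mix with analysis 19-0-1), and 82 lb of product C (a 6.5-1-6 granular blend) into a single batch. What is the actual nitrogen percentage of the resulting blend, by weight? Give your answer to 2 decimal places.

Total mass = 57.2 + 103 + 82 = 242.2 lb.
N mass = 21%×57.2 + 19%×103 + 6.5%×82 = 36.912 lb.
% N = 36.912 / 242.2 = 15.2403%.

15.24% N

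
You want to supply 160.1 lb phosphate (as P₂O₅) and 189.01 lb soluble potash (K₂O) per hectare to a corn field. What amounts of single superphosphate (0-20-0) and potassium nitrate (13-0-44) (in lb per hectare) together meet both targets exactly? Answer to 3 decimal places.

800.500 lb single superphosphate, 429.568 lb potassium nitrate

Per-hectare balance (a = single superphosphate, b = potassium nitrate):
P₂O₅: 0.2·a + 0·b = 160.1
K₂O: 0·a + 0.44·b = 189.01
Solving simultaneously: a = 800.5, b = 429.5682.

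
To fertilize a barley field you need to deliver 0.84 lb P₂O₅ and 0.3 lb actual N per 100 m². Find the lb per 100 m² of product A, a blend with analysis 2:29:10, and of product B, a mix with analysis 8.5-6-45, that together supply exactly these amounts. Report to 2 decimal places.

2.28 lb product A, 2.99 lb product B

Let a = lb of product A, b = lb of product B (per 100 m²).
P₂O₅: 0.29·a + 0.06·b = 0.84
N: 0.02·a + 0.085·b = 0.3
Eliminate a: (row1) − 0.29/0.02·(row2) → -1.1725·b = -3.51, so b = 2.9936.
Back-substitute: a = (0.84 − 0.06·2.9936) / 0.29 = 2.27719.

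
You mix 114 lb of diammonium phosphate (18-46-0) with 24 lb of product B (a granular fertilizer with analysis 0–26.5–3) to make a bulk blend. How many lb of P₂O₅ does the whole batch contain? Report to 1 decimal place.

P₂O₅ mass = 46%×114 + 26.5%×24 = 58.8 lb.

58.8 lb P₂O₅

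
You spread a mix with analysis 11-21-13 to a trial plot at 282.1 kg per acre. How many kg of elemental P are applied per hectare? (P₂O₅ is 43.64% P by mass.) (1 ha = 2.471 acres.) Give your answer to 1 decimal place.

P₂O₅ per acre = 282.1 × 21% = 59.241 kg.
Elemental P = 59.241 × 0.4364 = 25.8528 kg per acre.
Convert to per hectare: 25.8528 × 2.471 = 63.8822 kg.

63.9 kg P per hectare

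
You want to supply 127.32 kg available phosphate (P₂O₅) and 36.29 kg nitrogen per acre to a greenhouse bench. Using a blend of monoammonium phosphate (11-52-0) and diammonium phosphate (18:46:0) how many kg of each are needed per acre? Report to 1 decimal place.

With a, b = kg per acre of monoammonium phosphate and diammonium phosphate:
P₂O₅: 0.52·a + 0.46·b = 127.32
N: 0.11·a + 0.18·b = 36.29
From row1: a = (127.32 − 0.46·b) / 0.52.
Into row2: 0.11·(127.32 − 0.46·b)/0.52 + 0.18·b = 36.29 → b = 113.153, a = 144.749.

144.7 kg monoammonium phosphate, 113.2 kg diammonium phosphate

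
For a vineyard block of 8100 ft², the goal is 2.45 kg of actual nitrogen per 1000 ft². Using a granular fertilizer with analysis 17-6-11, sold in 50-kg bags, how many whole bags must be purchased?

3 bags

Product per 1000 ft² = 2.45 / 17% = 14.4118 kg.
Total product = 14.4118 × 8100 / 1000 = 116.735 kg.
Bags = ⌈116.735 / 50⌉ = 3.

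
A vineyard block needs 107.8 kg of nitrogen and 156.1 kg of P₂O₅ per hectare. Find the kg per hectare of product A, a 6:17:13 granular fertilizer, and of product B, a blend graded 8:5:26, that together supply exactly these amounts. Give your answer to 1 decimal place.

With a, b = kg per hectare of product A and product B:
N: 0.06·a + 0.08·b = 107.8
P₂O₅: 0.17·a + 0.05·b = 156.1
Eliminate a: (row1) − 0.06/0.17·(row2) → 0.0623529·b = 52.7059, so b = 845.283.
Back-substitute: a = (107.8 − 0.08·845.283) / 0.06 = 669.623.

669.6 kg product A, 845.3 kg product B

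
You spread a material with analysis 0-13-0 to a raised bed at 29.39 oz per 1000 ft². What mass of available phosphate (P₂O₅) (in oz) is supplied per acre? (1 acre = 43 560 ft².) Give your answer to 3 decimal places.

P₂O₅ per 1000 ft² = 29.39 × 13% = 3.8207 oz.
Convert to per acre: 3.8207 × 43.56 = 166.4297 oz.

166.430 oz P₂O₅ per acre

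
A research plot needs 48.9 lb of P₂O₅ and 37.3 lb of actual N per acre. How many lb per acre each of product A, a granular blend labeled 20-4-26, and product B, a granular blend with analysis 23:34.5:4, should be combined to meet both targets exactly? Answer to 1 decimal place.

27.1 lb product A, 138.6 lb product B

Per-acre balance (a = product A, b = product B):
P₂O₅: 0.04·a + 0.345·b = 48.9
N: 0.2·a + 0.23·b = 37.3
From row1: a = (48.9 − 0.345·b) / 0.04.
Into row2: 0.2·(48.9 − 0.345·b)/0.04 + 0.23·b = 37.3 → b = 138.595, a = 27.1154.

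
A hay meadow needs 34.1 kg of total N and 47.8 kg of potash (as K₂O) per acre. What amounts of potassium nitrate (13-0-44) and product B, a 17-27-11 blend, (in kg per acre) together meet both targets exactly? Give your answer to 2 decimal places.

Let a = kg of potassium nitrate, b = kg of product B (per acre).
N: 0.13·a + 0.17·b = 34.1
K₂O: 0.44·a + 0.11·b = 47.8
Eliminate b: (row1) − 0.17/0.11·(row2) → -0.55·a = -39.7727, so a = 72.314.
Then b = (47.8 − 0.44·72.314) / 0.11 = 145.289.

72.31 kg potassium nitrate, 145.29 kg product B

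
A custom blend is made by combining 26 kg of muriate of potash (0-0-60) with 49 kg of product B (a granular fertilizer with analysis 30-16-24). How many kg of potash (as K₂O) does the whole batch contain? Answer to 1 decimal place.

27.4 kg K₂O

K₂O mass = 60%×26 + 24%×49 = 27.36 kg.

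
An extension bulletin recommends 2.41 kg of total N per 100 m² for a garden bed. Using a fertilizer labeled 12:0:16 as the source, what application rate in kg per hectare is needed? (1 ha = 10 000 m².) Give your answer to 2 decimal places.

2008.33 kg of product per hectare

Product per 100 m² = 2.41 / 12% = 20.0833 kg.
Convert to per hectare: 20.0833 × 100 = 2008.333 kg.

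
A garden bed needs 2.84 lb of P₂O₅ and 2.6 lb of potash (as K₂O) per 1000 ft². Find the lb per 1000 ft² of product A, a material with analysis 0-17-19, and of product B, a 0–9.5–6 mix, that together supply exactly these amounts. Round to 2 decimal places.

With a, b = lb per 1000 ft² of product A and product B:
P₂O₅: 0.17·a + 0.095·b = 2.84
K₂O: 0.19·a + 0.06·b = 2.6
From row1: a = (2.84 − 0.095·b) / 0.17.
Into row2: 0.19·(2.84 − 0.095·b)/0.17 + 0.06·b = 2.6 → b = 12.4331, a = 9.75796.

9.76 lb product A, 12.43 lb product B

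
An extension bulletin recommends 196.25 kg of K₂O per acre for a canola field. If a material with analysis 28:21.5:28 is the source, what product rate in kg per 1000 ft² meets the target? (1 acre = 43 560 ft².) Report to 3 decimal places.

Product per acre = 196.25 / 28% = 700.893 kg.
Convert to per 1000 ft²: 700.893 × 0.0229568 = 16.0903 kg.

16.090 kg of product per thousand sq ft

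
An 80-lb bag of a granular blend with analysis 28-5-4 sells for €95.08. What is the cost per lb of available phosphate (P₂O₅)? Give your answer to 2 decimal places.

€23.77 per lb P₂O₅

P₂O₅ in bag = 80 × 5% = 4 lb.
Cost per lb P₂O₅ = €95.08 / 4 = €23.7700.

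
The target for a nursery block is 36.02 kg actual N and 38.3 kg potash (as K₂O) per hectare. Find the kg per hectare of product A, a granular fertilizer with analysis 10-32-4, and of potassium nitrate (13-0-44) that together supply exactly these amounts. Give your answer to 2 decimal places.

Let a = kg of product A, b = kg of potassium nitrate (per hectare).
N: 0.1·a + 0.13·b = 36.02
K₂O: 0.04·a + 0.44·b = 38.3
Eliminate b: (row1) − 0.13/0.44·(row2) → 0.0881818·a = 24.7041, so a = 280.149.
Then b = (38.3 − 0.04·280.149) / 0.44 = 61.5773.

280.15 kg product A, 61.58 kg potassium nitrate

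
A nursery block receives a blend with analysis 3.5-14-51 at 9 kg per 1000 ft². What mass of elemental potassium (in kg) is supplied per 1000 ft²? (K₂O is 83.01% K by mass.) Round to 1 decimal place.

K₂O per 1000 ft² = 9 × 51% = 4.59 kg.
Elemental K = 4.59 × 0.8301 = 3.81016 kg per 1000 ft².

3.8 kg K per thousand sq ft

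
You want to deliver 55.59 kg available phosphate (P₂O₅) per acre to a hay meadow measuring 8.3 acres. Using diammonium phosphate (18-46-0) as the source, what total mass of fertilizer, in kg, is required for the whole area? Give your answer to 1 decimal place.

1003.0 kg

Product per acre = 55.59 / 46% = 120.848 kg.
Total product = 120.848 × 8.3 = 1003.04 kg.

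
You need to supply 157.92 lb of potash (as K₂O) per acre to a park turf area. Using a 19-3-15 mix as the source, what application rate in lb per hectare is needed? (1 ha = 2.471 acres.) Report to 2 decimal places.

2601.47 lb of product per hectare

Product per acre = 157.92 / 15% = 1052.8 lb.
Convert to per hectare: 1052.8 × 2.471 = 2601.469 lb.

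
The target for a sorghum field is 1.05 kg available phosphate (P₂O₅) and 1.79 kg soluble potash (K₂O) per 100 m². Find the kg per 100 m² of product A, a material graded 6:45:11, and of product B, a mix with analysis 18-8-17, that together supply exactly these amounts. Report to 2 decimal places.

0.52 kg product A, 10.19 kg product B

Let a = kg of product A, b = kg of product B (per 100 m²).
P₂O₅: 0.45·a + 0.08·b = 1.05
K₂O: 0.11·a + 0.17·b = 1.79
From row1: a = (1.05 − 0.08·b) / 0.45.
Into row2: 0.11·(1.05 − 0.08·b)/0.45 + 0.17·b = 1.79 → b = 10.192, a = 0.521418.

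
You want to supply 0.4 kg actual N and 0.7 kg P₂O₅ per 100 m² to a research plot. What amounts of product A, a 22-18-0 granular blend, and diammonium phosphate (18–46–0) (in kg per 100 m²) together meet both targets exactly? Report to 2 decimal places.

Let a = kg of product A, b = kg of diammonium phosphate (per 100 m²).
N: 0.22·a + 0.18·b = 0.4
P₂O₅: 0.18·a + 0.46·b = 0.7
From row1: a = (0.4 − 0.18·b) / 0.22.
Into row2: 0.18·(0.4 − 0.18·b)/0.22 + 0.46·b = 0.7 → b = 1.19186, a = 0.843023.

0.84 kg product A, 1.19 kg diammonium phosphate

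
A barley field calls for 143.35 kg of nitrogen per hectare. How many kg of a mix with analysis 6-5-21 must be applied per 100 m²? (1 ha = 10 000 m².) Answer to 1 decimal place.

Product per hectare = 143.35 / 6% = 2389.17 kg.
Convert to per 100 m²: 2389.17 × 0.01 = 23.8917 kg.

23.9 kg of product per hundred sq m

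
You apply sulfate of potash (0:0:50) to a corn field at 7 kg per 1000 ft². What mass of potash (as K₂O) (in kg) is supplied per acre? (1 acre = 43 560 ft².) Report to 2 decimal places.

152.46 kg K₂O per acre

K₂O per 1000 ft² = 7 × 50% = 3.5 kg.
Convert to per acre: 3.5 × 43.56 = 152.46 kg.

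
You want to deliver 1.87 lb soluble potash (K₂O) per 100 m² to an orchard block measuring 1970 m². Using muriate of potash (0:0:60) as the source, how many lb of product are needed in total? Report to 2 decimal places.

Product per 100 m² = 1.87 / 60% = 3.11667 lb.
Total product = 3.11667 × 1970 / 100 = 61.3983 lb.

61.40 lb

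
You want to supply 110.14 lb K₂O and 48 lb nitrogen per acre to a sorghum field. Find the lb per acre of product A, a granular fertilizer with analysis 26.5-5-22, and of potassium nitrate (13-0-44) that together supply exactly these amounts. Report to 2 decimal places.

77.29 lb product A, 211.67 lb potassium nitrate

Per-acre balance (a = product A, b = potassium nitrate):
K₂O: 0.22·a + 0.44·b = 110.14
N: 0.265·a + 0.13·b = 48
Eliminate a: (row1) − 0.22/0.265·(row2) → 0.332075·b = 70.2909, so b = 211.672.
Back-substitute: a = (110.14 − 0.44·211.672) / 0.22 = 77.2932.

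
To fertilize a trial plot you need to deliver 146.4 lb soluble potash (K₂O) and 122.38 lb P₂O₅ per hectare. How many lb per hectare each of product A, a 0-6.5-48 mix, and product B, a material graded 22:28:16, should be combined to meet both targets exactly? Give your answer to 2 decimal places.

172.67 lb product A, 396.99 lb product B

Per-hectare balance (a = product A, b = product B):
K₂O: 0.48·a + 0.16·b = 146.4
P₂O₅: 0.065·a + 0.28·b = 122.38
From row1: a = (146.4 − 0.16·b) / 0.48.
Into row2: 0.065·(146.4 − 0.16·b)/0.48 + 0.28·b = 122.38 → b = 396.987, a = 172.671.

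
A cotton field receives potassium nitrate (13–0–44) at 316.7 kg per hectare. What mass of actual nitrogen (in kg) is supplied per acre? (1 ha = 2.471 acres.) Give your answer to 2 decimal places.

nitrogen per hectare = 316.7 × 13% = 41.171 kg.
Convert to per acre: 41.171 × 0.404694 = 16.6617 kg.

16.66 kg N per acre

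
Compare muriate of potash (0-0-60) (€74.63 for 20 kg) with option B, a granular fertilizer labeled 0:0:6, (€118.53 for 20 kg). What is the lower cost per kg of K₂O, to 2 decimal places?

€6.22 per kg K₂O (muriate of potash)

muriate of potash: K₂O per bag = 20 × 60% = 12 kg; cost = 74.63 / 12 = €6.2192/kg K₂O.
option B: K₂O per bag = 20 × 6% = 1.2 kg; cost = 118.53 / 1.2 = €98.7750/kg K₂O.
muriate of potash is cheaper.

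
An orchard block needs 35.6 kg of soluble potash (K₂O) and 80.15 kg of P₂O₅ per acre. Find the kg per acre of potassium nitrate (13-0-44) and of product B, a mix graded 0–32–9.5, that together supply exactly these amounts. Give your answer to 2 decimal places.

Per-acre balance (a = potassium nitrate, b = product B):
K₂O: 0.44·a + 0.095·b = 35.6
P₂O₅: 0·a + 0.32·b = 80.15
Solving simultaneously: a = 26.8306, b = 250.469.

26.83 kg potassium nitrate, 250.47 kg product B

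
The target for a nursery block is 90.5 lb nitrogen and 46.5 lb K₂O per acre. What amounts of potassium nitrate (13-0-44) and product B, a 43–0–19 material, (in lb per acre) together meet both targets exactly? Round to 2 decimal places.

Per-acre balance (a = potassium nitrate, b = product B):
N: 0.13·a + 0.43·b = 90.5
K₂O: 0.44·a + 0.19·b = 46.5
Eliminate a: (row1) − 0.13/0.44·(row2) → 0.373864·b = 76.7614, so b = 205.319.
Back-substitute: a = (90.5 − 0.43·205.319) / 0.13 = 17.0213.

17.02 lb potassium nitrate, 205.32 lb product B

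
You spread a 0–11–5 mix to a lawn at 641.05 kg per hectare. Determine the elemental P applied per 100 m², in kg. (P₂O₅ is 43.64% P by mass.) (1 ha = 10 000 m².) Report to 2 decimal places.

0.31 kg P per hundred sq m

P₂O₅ per hectare = 641.05 × 11% = 70.5155 kg.
Elemental P = 70.5155 × 0.4364 = 30.773 kg per hectare.
Convert to per 100 m²: 30.773 × 0.01 = 0.30773 kg.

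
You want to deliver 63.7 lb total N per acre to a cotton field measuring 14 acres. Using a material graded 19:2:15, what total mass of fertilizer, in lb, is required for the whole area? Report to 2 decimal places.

Product per acre = 63.7 / 19% = 335.263 lb.
Total product = 335.263 × 14 = 4693.684 lb.

4693.68 lb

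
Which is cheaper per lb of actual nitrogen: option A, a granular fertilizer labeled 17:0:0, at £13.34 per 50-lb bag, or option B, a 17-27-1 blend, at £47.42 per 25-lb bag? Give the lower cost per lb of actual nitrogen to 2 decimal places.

£1.57 per lb N (option A)

option A: N per bag = 50 × 17% = 8.5 lb; cost = 13.34 / 8.5 = £1.5694/lb N.
option B: N per bag = 25 × 17% = 4.25 lb; cost = 47.42 / 4.25 = £11.1576/lb N.
option A is cheaper.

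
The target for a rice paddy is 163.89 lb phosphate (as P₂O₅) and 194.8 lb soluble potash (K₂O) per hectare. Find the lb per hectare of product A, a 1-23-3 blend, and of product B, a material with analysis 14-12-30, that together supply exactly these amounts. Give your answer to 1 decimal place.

394.4 lb product A, 609.9 lb product B

Per-hectare balance (a = product A, b = product B):
P₂O₅: 0.23·a + 0.12·b = 163.89
K₂O: 0.03·a + 0.3·b = 194.8
Solving simultaneously: a = 394.358, b = 609.898.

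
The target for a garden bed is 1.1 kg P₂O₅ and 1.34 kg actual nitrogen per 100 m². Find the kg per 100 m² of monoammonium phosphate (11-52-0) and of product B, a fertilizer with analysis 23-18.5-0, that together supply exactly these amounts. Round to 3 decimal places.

Per-100 m² balance (a = monoammonium phosphate, b = product B):
P₂O₅: 0.52·a + 0.185·b = 1.1
N: 0.11·a + 0.23·b = 1.34
Eliminate a: (row1) − 0.52/0.11·(row2) → -0.902273·b = -5.23455, so b = 5.80151.
Back-substitute: a = (1.1 − 0.185·5.80151) / 0.52 = 0.0513854.

0.051 kg monoammonium phosphate, 5.802 kg product B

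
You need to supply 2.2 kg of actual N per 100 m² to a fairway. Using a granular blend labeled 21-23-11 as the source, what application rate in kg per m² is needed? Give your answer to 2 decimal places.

0.10 kg of product per sq m

Product per 100 m² = 2.2 / 21% = 10.4762 kg.
Convert to per m²: 10.4762 × 0.01 = 0.104762 kg.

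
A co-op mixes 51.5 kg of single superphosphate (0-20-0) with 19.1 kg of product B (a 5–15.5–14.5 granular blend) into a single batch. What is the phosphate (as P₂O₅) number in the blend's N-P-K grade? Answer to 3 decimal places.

Total mass = 51.5 + 19.1 = 70.6 kg.
P₂O₅ mass = 20%×51.5 + 15.5%×19.1 = 13.2605 kg.
% P₂O₅ = 13.2605 / 70.6 = 18.7826%.

18.783% P₂O₅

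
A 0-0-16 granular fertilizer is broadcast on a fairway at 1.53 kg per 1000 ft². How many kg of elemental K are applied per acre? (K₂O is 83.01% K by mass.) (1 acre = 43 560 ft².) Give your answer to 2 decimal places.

K₂O per 1000 ft² = 1.53 × 16% = 0.2448 kg.
Elemental K = 0.2448 × 0.8301 = 0.203208 kg per 1000 ft².
Convert to per acre: 0.203208 × 43.56 = 8.85176 kg.

8.85 kg K per acre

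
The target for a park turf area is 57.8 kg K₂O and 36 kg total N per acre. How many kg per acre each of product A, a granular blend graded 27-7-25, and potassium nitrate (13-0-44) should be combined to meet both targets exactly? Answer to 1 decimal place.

96.5 kg product A, 76.5 kg potassium nitrate

Let a = kg of product A, b = kg of potassium nitrate (per acre).
K₂O: 0.25·a + 0.44·b = 57.8
N: 0.27·a + 0.13·b = 36
Eliminate a: (row1) − 0.25/0.27·(row2) → 0.31963·b = 24.4667, so b = 76.5469.
Back-substitute: a = (57.8 − 0.44·76.5469) / 0.25 = 96.4774.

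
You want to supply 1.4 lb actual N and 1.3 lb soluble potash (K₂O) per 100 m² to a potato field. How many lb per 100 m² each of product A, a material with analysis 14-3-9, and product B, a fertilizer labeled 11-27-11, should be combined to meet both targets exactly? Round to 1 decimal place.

Let a = lb of product A, b = lb of product B (per 100 m²).
N: 0.14·a + 0.11·b = 1.4
K₂O: 0.09·a + 0.11·b = 1.3
From row1: a = (1.4 − 0.11·b) / 0.14.
Into row2: 0.09·(1.4 − 0.11·b)/0.14 + 0.11·b = 1.3 → b = 10.1818, a = 2.

2.0 lb product A, 10.2 lb product B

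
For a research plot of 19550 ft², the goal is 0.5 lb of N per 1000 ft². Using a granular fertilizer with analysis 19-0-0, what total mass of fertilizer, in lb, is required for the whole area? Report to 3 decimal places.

51.447 lb

Product per 1000 ft² = 0.5 / 19% = 2.63158 lb.
Total product = 2.63158 × 19550 / 1000 = 51.4474 lb.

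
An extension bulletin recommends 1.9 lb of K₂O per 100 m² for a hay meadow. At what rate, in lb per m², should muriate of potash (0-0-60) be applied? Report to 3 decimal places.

0.032 lb of product per sq m

Product per 100 m² = 1.9 / 60% = 3.16667 lb.
Convert to per m²: 3.16667 × 0.01 = 0.0316667 lb.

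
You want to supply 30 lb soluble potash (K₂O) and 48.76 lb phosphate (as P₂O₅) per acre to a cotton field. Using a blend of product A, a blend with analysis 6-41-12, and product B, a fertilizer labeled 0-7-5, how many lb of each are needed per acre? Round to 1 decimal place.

27.9 lb product A, 533.0 lb product B

Per-acre balance (a = product A, b = product B):
K₂O: 0.12·a + 0.05·b = 30
P₂O₅: 0.41·a + 0.07·b = 48.76
Eliminate a: (row1) − 0.12/0.41·(row2) → 0.0295122·b = 15.7288, so b = 532.959.
Back-substitute: a = (30 − 0.05·532.959) / 0.12 = 27.9339.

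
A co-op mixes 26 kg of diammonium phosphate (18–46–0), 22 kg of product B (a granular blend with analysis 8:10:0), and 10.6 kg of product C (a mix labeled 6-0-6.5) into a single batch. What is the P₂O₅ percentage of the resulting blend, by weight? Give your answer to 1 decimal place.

Total mass = 26 + 22 + 10.6 = 58.6 kg.
P₂O₅ mass = 46%×26 + 10%×22 + 0%×10.6 = 14.16 kg.
% P₂O₅ = 14.16 / 58.6 = 24.1638%.

24.2% P₂O₅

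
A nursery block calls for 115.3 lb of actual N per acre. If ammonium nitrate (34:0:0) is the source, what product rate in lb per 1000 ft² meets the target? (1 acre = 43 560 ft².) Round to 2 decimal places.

7.79 lb of product per thousand sq ft

Product per acre = 115.3 / 34% = 339.118 lb.
Convert to per 1000 ft²: 339.118 × 0.0229568 = 7.78507 lb.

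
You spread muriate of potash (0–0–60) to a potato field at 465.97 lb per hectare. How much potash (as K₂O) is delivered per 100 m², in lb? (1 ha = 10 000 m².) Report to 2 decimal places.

K₂O per hectare = 465.97 × 60% = 279.582 lb.
Convert to per 100 m²: 279.582 × 0.01 = 2.79582 lb.

2.80 lb K₂O per hundred sq m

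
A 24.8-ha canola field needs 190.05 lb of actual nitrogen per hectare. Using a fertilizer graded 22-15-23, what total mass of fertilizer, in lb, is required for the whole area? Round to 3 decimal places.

21423.818 lb

Product per hectare = 190.05 / 22% = 863.864 lb.
Total product = 863.864 × 24.8 = 21423.8182 lb.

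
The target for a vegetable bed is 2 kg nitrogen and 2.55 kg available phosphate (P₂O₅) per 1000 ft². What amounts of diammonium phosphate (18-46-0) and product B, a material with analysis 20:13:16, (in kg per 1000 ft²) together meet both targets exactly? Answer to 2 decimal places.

3.64 kg diammonium phosphate, 6.72 kg product B

Let a = kg of diammonium phosphate, b = kg of product B (per 1000 ft²).
N: 0.18·a + 0.2·b = 2
P₂O₅: 0.46·a + 0.13·b = 2.55
Eliminate a: (row1) − 0.18/0.46·(row2) → 0.14913·b = 1.00217, so b = 6.72012.
Back-substitute: a = (2 − 0.2·6.72012) / 0.18 = 3.64431.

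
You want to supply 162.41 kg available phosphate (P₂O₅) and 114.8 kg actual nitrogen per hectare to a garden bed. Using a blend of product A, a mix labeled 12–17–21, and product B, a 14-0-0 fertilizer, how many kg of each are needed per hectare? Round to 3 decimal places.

955.353 kg product A, 1.126 kg product B

With a, b = kg per hectare of product A and product B:
P₂O₅: 0.17·a + 0·b = 162.41
N: 0.12·a + 0.14·b = 114.8
From row1: a = (162.41 − 0·b) / 0.17.
Into row2: 0.12·(162.41 − 0·b)/0.17 + 0.14·b = 114.8 → b = 1.12605, a = 955.3529.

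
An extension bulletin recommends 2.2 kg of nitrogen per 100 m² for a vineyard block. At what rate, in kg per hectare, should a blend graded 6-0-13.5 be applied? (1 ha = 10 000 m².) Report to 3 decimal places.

Product per 100 m² = 2.2 / 6% = 36.6667 kg.
Convert to per hectare: 36.6667 × 100 = 3666.6667 kg.

3666.667 kg of product per hectare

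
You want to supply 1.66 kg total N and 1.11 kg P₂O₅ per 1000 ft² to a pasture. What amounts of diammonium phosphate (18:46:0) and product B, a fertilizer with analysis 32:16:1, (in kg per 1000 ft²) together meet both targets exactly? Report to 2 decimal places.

0.76 kg diammonium phosphate, 4.76 kg product B

With a, b = kg per 1000 ft² of diammonium phosphate and product B:
N: 0.18·a + 0.32·b = 1.66
P₂O₅: 0.46·a + 0.16·b = 1.11
Eliminate b: (row1) − 0.32/0.16·(row2) → -0.74·a = -0.56, so a = 0.756757.
Then b = (1.11 − 0.46·0.756757) / 0.16 = 4.76182.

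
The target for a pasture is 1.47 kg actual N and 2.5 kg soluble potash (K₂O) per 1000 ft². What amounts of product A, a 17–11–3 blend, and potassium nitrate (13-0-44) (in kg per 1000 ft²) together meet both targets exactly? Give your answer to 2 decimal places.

Let a = kg of product A, b = kg of potassium nitrate (per 1000 ft²).
N: 0.17·a + 0.13·b = 1.47
K₂O: 0.03·a + 0.44·b = 2.5
Eliminate b: (row1) − 0.13/0.44·(row2) → 0.161136·a = 0.731364, so a = 4.53879.
Then b = (2.5 − 0.03·4.53879) / 0.44 = 5.37236.

4.54 kg product A, 5.37 kg potassium nitrate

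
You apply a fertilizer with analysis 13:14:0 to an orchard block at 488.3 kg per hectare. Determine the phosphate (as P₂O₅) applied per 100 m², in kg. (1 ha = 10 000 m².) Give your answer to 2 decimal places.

0.68 kg P₂O₅ per hundred sq m

P₂O₅ per hectare = 488.3 × 14% = 68.362 kg.
Convert to per 100 m²: 68.362 × 0.01 = 0.68362 kg.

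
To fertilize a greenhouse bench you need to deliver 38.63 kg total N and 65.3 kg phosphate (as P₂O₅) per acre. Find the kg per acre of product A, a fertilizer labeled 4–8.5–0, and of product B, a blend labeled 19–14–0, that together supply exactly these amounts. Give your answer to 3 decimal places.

Let a = kg of product A, b = kg of product B (per acre).
N: 0.04·a + 0.19·b = 38.63
P₂O₅: 0.085·a + 0.14·b = 65.3
Eliminate b: (row1) − 0.19/0.14·(row2) → -0.0753571·a = -49.9914, so a = 663.3934.
Then b = (65.3 − 0.085·663.3934) / 0.14 = 63.65403.

663.393 kg product A, 63.654 kg product B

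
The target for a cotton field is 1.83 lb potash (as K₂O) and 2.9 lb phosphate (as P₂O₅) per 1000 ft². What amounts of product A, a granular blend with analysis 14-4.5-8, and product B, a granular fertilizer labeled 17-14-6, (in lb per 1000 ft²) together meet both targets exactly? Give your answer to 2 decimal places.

Let a = lb of product A, b = lb of product B (per 1000 ft²).
K₂O: 0.08·a + 0.06·b = 1.83
P₂O₅: 0.045·a + 0.14·b = 2.9
From row1: a = (1.83 − 0.06·b) / 0.08.
Into row2: 0.045·(1.83 − 0.06·b)/0.08 + 0.14·b = 2.9 → b = 17.6059, a = 9.67059.

9.67 lb product A, 17.61 lb product B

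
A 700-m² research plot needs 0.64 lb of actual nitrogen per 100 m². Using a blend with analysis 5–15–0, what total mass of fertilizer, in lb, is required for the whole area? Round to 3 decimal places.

Product per 100 m² = 0.64 / 5% = 12.8 lb.
Total product = 12.8 × 700 / 100 = 89.6 lb.

89.600 lb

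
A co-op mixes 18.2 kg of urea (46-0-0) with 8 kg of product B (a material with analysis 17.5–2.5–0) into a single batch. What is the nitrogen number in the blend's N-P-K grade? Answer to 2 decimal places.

Total mass = 18.2 + 8 = 26.2 kg.
N mass = 46%×18.2 + 17.5%×8 = 9.772 kg.
% N = 9.772 / 26.2 = 37.2977%.

37.30% N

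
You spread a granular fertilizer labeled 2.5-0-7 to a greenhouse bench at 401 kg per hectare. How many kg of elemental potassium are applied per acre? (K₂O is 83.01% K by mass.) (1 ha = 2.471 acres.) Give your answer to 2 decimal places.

9.43 kg K per acre

K₂O per hectare = 401 × 7% = 28.07 kg.
Elemental K = 28.07 × 0.8301 = 23.3009 kg per hectare.
Convert to per acre: 23.3009 × 0.404694 = 9.42975 kg.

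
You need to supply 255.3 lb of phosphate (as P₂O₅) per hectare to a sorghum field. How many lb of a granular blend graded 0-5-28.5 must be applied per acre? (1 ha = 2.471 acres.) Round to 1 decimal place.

2066.4 lb of product per acre

Product per hectare = 255.3 / 5% = 5106 lb.
Convert to per acre: 5106 × 0.404694 = 2066.37 lb.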